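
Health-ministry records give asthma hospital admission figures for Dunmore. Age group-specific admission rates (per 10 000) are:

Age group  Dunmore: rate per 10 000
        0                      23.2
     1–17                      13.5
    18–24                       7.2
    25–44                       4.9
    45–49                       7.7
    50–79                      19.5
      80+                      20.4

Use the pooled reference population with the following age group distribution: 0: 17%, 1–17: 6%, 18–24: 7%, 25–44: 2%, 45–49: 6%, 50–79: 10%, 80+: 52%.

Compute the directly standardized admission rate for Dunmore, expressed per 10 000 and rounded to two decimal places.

18.38

Standard weights: 0.17, 0.06, 0.07, 0.02, 0.06, 0.10, 0.52.
Standardized rate: 0.1700×23.2 + 0.0600×13.5 + 0.0700×7.2 + 0.0200×4.9 + 0.0600×7.7 + 0.1000×19.5 + 0.5200×20.4 = 18.3760 per 10 000.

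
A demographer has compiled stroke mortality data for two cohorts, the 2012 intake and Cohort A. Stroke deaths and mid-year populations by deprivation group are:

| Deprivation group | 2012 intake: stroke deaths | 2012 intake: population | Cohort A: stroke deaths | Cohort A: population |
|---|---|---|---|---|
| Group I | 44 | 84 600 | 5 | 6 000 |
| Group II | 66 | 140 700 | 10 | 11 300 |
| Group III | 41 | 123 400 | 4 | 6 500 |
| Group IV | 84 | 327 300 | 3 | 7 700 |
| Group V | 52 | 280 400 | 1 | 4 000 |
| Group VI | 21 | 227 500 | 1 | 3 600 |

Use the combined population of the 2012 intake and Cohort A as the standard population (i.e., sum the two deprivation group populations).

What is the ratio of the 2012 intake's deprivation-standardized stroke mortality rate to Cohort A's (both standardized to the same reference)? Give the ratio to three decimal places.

0.579

Deprivation-specific rates per 100 000 for the 2012 intake: 52.01, 46.91, 33.23, 25.66, 18.54, 9.23.
For Cohort A: 83.33, 88.50, 61.54, 38.96, 25.00, 27.78.
Combined standard total = 1 223 000; weights = 0.0741, 0.1243, 0.1062, 0.2739, 0.2325, 0.1890.
The 2012 intake: 0.0741×52.01 + 0.1243×46.91 + 0.1062×33.23 + 0.2739×25.66 + 0.2325×18.54 + 0.1890×9.23 = 26.2985 per 100 000.
Cohort A: 0.0741×83.33 + 0.1243×88.50 + 0.1062×61.54 + 0.2739×38.96 + 0.2325×25.00 + 0.1890×27.78 = 45.4428 per 100 000.
Ratio = 26.2985 ÷ 45.4428 = 0.57872.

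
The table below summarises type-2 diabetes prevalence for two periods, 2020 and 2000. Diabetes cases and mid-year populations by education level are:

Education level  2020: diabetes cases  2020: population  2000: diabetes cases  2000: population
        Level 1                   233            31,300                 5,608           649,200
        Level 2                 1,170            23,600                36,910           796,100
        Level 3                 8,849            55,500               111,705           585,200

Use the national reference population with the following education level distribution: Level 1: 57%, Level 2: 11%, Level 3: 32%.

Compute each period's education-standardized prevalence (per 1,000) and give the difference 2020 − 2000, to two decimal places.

Education-specific rates per 1,000 for 2020: 7.444, 49.576, 159.441.
For 2000: 8.638, 46.364, 190.883.
Standard weights: 0.57, 0.11, 0.32.
2020: 0.5700×7.444 + 0.1100×49.576 + 0.3200×159.441 = 60.7178 per 1,000.
2000: 0.5700×8.638 + 0.1100×46.364 + 0.3200×190.883 = 71.1065 per 1,000.
Difference = 60.7178 − 71.1065 = -10.3888.

-10.39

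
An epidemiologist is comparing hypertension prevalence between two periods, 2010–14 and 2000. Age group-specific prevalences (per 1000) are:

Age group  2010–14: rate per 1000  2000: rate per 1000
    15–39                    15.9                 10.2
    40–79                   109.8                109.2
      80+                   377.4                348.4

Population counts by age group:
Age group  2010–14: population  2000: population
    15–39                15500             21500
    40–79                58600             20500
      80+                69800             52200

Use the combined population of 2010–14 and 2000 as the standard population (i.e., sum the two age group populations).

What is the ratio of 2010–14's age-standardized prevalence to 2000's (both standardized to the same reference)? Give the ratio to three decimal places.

Combined standard total = 238100; weights = 0.1554, 0.3322, 0.5124.
2010–14: 0.1554×15.9 + 0.3322×109.8 + 0.5124×377.4 = 232.3237 per 1000.
2000: 0.1554×10.2 + 0.3322×109.2 + 0.5124×348.4 = 216.3793 per 1000.
Ratio = 232.3237 ÷ 216.3793 = 1.07369.

1.074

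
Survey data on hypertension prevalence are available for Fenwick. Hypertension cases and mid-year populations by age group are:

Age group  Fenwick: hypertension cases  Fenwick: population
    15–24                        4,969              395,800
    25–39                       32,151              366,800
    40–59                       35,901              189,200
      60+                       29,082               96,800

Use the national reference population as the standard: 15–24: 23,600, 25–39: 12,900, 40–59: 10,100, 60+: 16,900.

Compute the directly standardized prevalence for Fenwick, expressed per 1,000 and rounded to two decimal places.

Age-specific rates per 1,000 for Fenwick: 12.554, 87.653, 189.752, 300.434.
Standard total = 63,500; weights = 0.3717, 0.2031, 0.1591, 0.2661.
Standardized rate: 0.3717×12.554 + 0.2031×87.653 + 0.1591×189.752 + 0.2661×300.434 = 132.6114 per 1,000.

132.61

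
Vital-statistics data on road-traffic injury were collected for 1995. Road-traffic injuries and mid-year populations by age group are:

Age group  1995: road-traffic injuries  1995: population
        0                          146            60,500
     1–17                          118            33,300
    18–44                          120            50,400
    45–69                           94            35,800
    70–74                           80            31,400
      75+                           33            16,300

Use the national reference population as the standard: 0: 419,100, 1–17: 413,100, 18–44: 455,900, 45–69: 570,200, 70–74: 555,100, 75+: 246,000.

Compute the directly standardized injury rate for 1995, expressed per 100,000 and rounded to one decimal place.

Age-specific rates per 100,000 for 1995: 241.32, 354.35, 238.10, 262.57, 254.78, 202.45.
Standard total = 2,659,400; weights = 0.1576, 0.1553, 0.1714, 0.2144, 0.2087, 0.0925.
Standardized rate: 0.1576×241.32 + 0.1553×354.35 + 0.1714×238.10 + 0.2144×262.57 + 0.2087×254.78 + 0.0925×202.45 = 262.0957 per 100,000.

262.1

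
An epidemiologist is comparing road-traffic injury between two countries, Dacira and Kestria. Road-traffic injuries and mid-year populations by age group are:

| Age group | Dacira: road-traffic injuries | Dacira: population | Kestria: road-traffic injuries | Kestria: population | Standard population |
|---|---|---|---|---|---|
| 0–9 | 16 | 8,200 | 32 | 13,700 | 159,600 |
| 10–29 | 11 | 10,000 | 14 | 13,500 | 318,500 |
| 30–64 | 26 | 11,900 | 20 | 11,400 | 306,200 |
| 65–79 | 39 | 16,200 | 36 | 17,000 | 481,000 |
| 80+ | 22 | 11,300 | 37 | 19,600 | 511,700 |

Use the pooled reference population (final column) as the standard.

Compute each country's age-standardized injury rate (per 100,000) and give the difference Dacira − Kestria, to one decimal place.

Age-specific rates per 100,000 for Dacira: 195.12, 110.00, 218.49, 240.74, 194.69.
For Kestria: 233.58, 103.70, 175.44, 211.76, 188.78.
Standard total = 1,777,000; weights = 0.0898, 0.1792, 0.1723, 0.2707, 0.2880.
Dacira: 0.0898×195.12 + 0.1792×110.00 + 0.1723×218.49 + 0.2707×240.74 + 0.2880×194.69 = 196.1151 per 100,000.
Kestria: 0.0898×233.58 + 0.1792×103.70 + 0.1723×175.44 + 0.2707×211.76 + 0.2880×188.78 = 181.4761 per 100,000.
Difference = 196.1151 − 181.4761 = 14.6391.

14.6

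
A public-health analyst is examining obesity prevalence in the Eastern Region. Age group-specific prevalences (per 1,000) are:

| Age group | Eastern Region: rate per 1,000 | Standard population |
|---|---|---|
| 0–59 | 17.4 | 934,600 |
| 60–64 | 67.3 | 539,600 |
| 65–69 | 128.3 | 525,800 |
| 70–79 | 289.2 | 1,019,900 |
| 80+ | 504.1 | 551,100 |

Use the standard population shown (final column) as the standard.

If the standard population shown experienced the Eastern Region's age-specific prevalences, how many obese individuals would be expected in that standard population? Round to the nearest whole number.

Expected obese individuals = Σ (standard pop × age-specific rate ÷ 1,000)
= 934,600×17.4/1,000 + 539,600×67.3/1,000 + 525,800×128.3/1,000 + 1,019,900×289.2/1,000 + 551,100×504.1/1,000
= 16262.04 + 36315.08 + 67460.14 + 294955.08 + 277809.51 = 692801.85.

692802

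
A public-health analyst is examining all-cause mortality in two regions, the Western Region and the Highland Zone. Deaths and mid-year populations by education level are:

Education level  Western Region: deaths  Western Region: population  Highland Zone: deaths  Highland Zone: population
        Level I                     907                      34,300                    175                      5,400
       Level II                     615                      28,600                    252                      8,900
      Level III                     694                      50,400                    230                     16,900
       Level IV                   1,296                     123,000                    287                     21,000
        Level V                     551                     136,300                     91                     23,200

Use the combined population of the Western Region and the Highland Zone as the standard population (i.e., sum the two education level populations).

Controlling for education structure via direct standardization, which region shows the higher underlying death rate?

Highland Zone

Education-specific rates per 1,000 for the Western Region: 26.443, 21.503, 13.770, 10.537, 4.043.
For the Highland Zone: 32.407, 28.315, 13.609, 13.667, 3.922.
Combined standard total = 448,000; weights = 0.0886, 0.0837, 0.1502, 0.3214, 0.3560.
The Western Region: 0.0886×26.443 + 0.0837×21.503 + 0.1502×13.770 + 0.3214×10.537 + 0.3560×4.043 = 11.0378 per 1,000.
The Highland Zone: 0.0886×32.407 + 0.0837×28.315 + 0.1502×13.609 + 0.3214×13.667 + 0.3560×3.922 = 13.0757 per 1,000.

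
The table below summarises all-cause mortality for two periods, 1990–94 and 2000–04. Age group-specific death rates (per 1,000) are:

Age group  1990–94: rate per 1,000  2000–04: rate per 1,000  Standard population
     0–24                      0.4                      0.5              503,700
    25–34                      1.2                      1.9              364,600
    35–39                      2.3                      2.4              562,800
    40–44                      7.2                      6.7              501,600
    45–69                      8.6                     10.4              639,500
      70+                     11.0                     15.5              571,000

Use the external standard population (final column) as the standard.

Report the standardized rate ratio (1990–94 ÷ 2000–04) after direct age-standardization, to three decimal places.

Standard total = 3,143,200; weights = 0.1603, 0.1160, 0.1791, 0.1596, 0.2035, 0.1817.
1990–94: 0.1603×0.4 + 0.1160×1.2 + 0.1791×2.3 + 0.1596×7.2 + 0.2035×8.6 + 0.1817×11.0 = 5.5121 per 1,000.
2000–04: 0.1603×0.5 + 0.1160×1.9 + 0.1791×2.4 + 0.1596×6.7 + 0.2035×10.4 + 0.1817×15.5 = 6.7311 per 1,000.
Ratio = 5.5121 ÷ 6.7311 = 0.81890.

0.819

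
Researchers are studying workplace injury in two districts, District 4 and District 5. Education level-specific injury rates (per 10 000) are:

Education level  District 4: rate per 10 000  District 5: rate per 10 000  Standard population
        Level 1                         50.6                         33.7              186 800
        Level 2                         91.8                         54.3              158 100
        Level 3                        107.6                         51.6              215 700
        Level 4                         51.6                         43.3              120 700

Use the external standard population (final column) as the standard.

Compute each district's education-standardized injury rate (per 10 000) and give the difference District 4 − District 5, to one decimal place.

32.5

Standard total = 681 300; weights = 0.2742, 0.2321, 0.3166, 0.1772.
District 4: 0.2742×50.6 + 0.2321×91.8 + 0.3166×107.6 + 0.1772×51.6 = 78.3841 per 10 000.
District 5: 0.2742×33.7 + 0.2321×54.3 + 0.3166×51.6 + 0.1772×43.3 = 45.8483 per 10 000.
Difference = 78.3841 − 45.8483 = 32.5359.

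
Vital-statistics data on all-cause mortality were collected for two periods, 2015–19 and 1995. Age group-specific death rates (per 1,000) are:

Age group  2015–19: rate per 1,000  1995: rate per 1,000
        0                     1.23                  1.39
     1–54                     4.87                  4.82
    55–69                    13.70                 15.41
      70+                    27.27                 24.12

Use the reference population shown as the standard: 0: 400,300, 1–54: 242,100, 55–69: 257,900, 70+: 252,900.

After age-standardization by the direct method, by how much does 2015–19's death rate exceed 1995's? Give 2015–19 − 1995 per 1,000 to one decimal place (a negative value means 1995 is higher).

Standard total = 1,153,200; weights = 0.3471, 0.2099, 0.2236, 0.2193.
2015–19: 0.3471×1.23 + 0.2099×4.87 + 0.2236×13.70 + 0.2193×27.27 = 10.4936 per 1,000.
1995: 0.3471×1.39 + 0.2099×4.82 + 0.2236×15.41 + 0.2193×24.12 = 10.2303 per 1,000.
Difference = 10.4936 − 10.2303 = 0.2633.

0.3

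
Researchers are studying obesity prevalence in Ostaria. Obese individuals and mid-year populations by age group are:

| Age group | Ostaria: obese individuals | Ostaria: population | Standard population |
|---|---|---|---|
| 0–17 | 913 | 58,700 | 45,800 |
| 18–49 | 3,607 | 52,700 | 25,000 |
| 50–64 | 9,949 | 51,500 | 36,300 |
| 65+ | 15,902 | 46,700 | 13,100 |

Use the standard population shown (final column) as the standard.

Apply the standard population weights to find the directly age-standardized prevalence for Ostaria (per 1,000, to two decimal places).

Age-specific rates per 1,000 for Ostaria: 15.554, 68.444, 193.184, 340.514.
Standard total = 120,200; weights = 0.3810, 0.2080, 0.3020, 0.1090.
Standardized rate: 0.3810×15.554 + 0.2080×68.444 + 0.3020×193.184 + 0.1090×340.514 = 115.6139 per 1,000.

115.61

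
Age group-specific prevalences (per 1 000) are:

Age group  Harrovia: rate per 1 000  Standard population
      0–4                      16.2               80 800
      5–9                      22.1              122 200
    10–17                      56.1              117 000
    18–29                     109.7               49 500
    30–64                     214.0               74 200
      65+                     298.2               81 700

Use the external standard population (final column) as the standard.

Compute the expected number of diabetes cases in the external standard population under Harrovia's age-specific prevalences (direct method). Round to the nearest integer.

56245

Expected diabetes cases = Σ (standard pop × age-specific rate ÷ 1 000)
= 80 800×16.2/1 000 + 122 200×22.1/1 000 + 117 000×56.1/1 000 + 49 500×109.7/1 000 + 74 200×214.0/1 000 + 81 700×298.2/1 000
= 1308.96 + 2700.62 + 6563.70 + 5430.15 + 15878.80 + 24362.94 = 56245.17.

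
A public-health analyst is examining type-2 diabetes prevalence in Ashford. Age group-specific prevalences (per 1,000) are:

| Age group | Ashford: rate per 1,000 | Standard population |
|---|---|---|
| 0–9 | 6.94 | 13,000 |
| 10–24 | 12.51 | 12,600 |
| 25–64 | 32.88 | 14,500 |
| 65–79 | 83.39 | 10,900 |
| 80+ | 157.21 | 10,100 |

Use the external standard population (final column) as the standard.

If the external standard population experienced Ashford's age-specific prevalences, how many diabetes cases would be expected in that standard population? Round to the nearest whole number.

3221

Expected diabetes cases = Σ (standard pop × age-specific rate ÷ 1,000)
= 13,000×6.94/1,000 + 12,600×12.51/1,000 + 14,500×32.88/1,000 + 10,900×83.39/1,000 + 10,100×157.21/1,000
= 90.22 + 157.63 + 476.76 + 908.95 + 1587.82 = 3221.38.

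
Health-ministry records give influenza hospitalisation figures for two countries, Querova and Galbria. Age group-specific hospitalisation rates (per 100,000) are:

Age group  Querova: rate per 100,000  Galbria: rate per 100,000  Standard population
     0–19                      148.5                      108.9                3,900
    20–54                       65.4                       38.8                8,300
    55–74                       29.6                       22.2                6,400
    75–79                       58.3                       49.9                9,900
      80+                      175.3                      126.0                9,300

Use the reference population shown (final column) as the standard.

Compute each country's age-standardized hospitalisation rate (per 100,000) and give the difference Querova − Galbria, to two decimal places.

Standard total = 37,800; weights = 0.1032, 0.2196, 0.1693, 0.2619, 0.2460.
Querova: 0.1032×148.5 + 0.2196×65.4 + 0.1693×29.6 + 0.2619×58.3 + 0.2460×175.3 = 93.0918 per 100,000.
Galbria: 0.1032×108.9 + 0.2196×38.8 + 0.1693×22.2 + 0.2619×49.9 + 0.2460×126.0 = 67.5831 per 100,000.
Difference = 93.0918 − 67.5831 = 25.5087.

25.51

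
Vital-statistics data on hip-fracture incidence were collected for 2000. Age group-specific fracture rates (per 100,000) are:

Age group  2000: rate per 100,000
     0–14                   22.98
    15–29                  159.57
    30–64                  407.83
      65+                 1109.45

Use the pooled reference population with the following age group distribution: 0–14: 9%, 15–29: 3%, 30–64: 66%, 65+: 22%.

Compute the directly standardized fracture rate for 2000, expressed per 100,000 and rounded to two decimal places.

Standard weights: 0.09, 0.03, 0.66, 0.22.
Standardized rate: 0.0900×22.98 + 0.0300×159.57 + 0.6600×407.83 + 0.2200×1109.45 = 520.1021 per 100,000.

520.10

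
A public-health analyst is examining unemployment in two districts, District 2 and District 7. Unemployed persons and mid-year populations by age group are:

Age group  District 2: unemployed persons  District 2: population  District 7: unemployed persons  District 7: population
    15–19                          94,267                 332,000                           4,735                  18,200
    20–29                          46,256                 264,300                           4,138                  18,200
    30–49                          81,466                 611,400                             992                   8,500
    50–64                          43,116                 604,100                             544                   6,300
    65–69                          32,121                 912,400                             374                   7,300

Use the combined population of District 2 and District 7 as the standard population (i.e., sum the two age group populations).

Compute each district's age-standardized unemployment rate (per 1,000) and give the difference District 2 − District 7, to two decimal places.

-7.22

Age-specific rates per 1,000 for District 2: 283.937, 175.013, 133.245, 71.372, 35.205.
For District 7: 260.165, 227.363, 116.706, 86.349, 51.233.
Combined standard total = 2,782,700; weights = 0.1258, 0.1015, 0.2228, 0.2194, 0.3305.
District 2: 0.1258×283.937 + 0.1015×175.013 + 0.2228×133.245 + 0.2194×71.372 + 0.3305×35.205 = 110.4748 per 1,000.
District 7: 0.1258×260.165 + 0.1015×227.363 + 0.2228×116.706 + 0.2194×86.349 + 0.3305×51.233 = 117.6958 per 1,000.
Difference = 110.4748 − 117.6958 = -7.2210.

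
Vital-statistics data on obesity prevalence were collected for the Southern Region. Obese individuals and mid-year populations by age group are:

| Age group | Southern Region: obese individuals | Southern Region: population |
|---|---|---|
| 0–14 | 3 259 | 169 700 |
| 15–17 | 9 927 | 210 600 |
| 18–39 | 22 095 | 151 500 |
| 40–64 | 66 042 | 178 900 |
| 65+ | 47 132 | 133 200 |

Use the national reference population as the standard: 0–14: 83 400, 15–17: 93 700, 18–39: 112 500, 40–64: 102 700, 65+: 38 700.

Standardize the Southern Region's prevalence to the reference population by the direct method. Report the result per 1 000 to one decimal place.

Age-specific rates per 1 000 for the Southern Region: 19.204, 47.137, 145.842, 369.156, 353.844.
Standard total = 431 000; weights = 0.1935, 0.2174, 0.2610, 0.2383, 0.0898.
Standardized rate: 0.1935×19.204 + 0.2174×47.137 + 0.2610×145.842 + 0.2383×369.156 + 0.0898×353.844 = 171.7671 per 1 000.

171.8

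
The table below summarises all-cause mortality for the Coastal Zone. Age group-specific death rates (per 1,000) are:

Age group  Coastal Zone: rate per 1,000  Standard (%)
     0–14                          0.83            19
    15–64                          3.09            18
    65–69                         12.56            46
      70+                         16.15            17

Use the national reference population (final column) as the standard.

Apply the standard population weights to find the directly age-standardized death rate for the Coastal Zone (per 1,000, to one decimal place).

9.2

Standard weights: 0.19, 0.18, 0.46, 0.17.
Standardized rate: 0.1900×0.83 + 0.1800×3.09 + 0.4600×12.56 + 0.1700×16.15 = 9.2370 per 1,000.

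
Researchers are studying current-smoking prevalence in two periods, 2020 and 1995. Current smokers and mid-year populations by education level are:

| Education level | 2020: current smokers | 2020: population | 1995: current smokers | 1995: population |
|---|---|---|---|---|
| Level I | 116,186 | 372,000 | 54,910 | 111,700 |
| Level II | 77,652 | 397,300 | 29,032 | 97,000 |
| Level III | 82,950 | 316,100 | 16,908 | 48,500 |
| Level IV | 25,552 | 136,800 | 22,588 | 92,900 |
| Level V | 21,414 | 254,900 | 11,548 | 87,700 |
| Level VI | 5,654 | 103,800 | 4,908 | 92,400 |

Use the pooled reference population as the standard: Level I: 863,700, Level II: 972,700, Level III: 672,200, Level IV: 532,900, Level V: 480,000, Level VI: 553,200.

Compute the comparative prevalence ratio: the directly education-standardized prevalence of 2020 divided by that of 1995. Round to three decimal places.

Education-specific rates per 1,000 for 2020: 312.328, 195.449, 262.417, 186.784, 84.009, 54.470.
For 1995: 491.585, 299.299, 348.619, 243.143, 131.676, 53.117.
Standard total = 4,074,700; weights = 0.2120, 0.2387, 0.1650, 0.1308, 0.1178, 0.1358.
2020: 0.2120×312.328 + 0.2387×195.449 + 0.1650×262.417 + 0.1308×186.784 + 0.1178×84.009 + 0.1358×54.470 = 197.8703 per 1,000.
1995: 0.2120×491.585 + 0.2387×299.299 + 0.1650×348.619 + 0.1308×243.143 + 0.1178×131.676 + 0.1358×53.117 = 287.6803 per 1,000.
Ratio = 197.8703 ÷ 287.6803 = 0.68781.

0.688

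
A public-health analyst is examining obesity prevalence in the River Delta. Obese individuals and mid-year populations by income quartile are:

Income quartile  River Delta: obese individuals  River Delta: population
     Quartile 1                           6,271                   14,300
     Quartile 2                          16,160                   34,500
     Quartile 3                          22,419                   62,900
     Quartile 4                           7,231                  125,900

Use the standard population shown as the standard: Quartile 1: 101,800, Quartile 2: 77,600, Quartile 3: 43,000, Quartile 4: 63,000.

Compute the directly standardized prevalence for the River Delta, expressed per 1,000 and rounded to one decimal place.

Income-specific rates per 1,000 for the River Delta: 438.531, 468.406, 356.423, 57.434.
Standard total = 285,400; weights = 0.3567, 0.2719, 0.1507, 0.2207.
Standardized rate: 0.3567×438.531 + 0.2719×468.406 + 0.1507×356.423 + 0.2207×57.434 = 350.1589 per 1,000.

350.2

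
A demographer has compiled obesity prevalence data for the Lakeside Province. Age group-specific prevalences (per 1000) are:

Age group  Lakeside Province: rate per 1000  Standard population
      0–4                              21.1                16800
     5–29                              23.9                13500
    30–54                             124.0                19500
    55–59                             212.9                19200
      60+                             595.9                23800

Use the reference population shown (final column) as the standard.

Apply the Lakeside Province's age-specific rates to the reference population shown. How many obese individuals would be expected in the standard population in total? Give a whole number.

Expected obese individuals = Σ (standard pop × age-specific rate ÷ 1000)
= 16800×21.1/1000 + 13500×23.9/1000 + 19500×124.0/1000 + 19200×212.9/1000 + 23800×595.9/1000
= 354.48 + 322.65 + 2418.00 + 4087.68 + 14182.42 = 21365.23.

21365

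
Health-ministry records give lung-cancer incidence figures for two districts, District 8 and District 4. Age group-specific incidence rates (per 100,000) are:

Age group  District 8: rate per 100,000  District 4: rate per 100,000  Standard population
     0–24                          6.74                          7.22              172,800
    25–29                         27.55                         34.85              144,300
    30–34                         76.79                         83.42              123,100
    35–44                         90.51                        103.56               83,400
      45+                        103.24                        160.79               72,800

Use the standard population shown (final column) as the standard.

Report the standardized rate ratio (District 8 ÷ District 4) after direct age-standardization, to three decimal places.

0.804

Standard total = 596,400; weights = 0.2897, 0.2420, 0.2064, 0.1398, 0.1221.
District 8: 0.2897×6.74 + 0.2420×27.55 + 0.2064×76.79 + 0.1398×90.51 + 0.1221×103.24 = 49.7274 per 100,000.
District 4: 0.2897×7.22 + 0.2420×34.85 + 0.2064×83.42 + 0.1398×103.56 + 0.1221×160.79 = 61.8509 per 100,000.
Ratio = 49.7274 ÷ 61.8509 = 0.80399.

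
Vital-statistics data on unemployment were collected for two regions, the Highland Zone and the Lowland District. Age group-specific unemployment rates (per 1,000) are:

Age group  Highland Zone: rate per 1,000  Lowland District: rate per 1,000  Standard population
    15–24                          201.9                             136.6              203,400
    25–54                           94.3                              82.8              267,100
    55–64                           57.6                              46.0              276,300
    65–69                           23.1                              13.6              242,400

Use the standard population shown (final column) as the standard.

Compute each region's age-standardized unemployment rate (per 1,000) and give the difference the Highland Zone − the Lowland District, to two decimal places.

Standard total = 989,200; weights = 0.2056, 0.2700, 0.2793, 0.2450.
The Highland Zone: 0.2056×201.9 + 0.2700×94.3 + 0.2793×57.6 + 0.2450×23.1 = 88.7266 per 1,000.
The Lowland District: 0.2056×136.6 + 0.2700×82.8 + 0.2793×46.0 + 0.2450×13.6 = 66.6263 per 1,000.
Difference = 88.7266 − 66.6263 = 22.1002.

22.10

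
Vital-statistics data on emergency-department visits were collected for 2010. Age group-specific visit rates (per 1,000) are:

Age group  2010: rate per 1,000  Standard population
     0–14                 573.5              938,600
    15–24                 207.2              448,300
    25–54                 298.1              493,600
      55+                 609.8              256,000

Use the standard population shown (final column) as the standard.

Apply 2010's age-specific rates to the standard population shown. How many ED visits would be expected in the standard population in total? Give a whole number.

Expected ED visits = Σ (standard pop × age-specific rate ÷ 1,000)
= 938,600×573.5/1,000 + 448,300×207.2/1,000 + 493,600×298.1/1,000 + 256,000×609.8/1,000
= 538287.10 + 92887.76 + 147142.16 + 156108.80 = 934425.82.

934426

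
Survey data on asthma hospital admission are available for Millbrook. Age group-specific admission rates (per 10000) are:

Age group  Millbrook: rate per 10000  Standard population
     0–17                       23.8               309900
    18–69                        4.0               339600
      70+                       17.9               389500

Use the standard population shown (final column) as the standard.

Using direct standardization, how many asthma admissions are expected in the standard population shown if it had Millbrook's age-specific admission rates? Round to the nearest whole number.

1571

Expected asthma admissions = Σ (standard pop × age-specific rate ÷ 10000)
= 309900×23.8/10000 + 339600×4.0/10000 + 389500×17.9/10000
= 737.56 + 135.84 + 697.20 = 1570.61.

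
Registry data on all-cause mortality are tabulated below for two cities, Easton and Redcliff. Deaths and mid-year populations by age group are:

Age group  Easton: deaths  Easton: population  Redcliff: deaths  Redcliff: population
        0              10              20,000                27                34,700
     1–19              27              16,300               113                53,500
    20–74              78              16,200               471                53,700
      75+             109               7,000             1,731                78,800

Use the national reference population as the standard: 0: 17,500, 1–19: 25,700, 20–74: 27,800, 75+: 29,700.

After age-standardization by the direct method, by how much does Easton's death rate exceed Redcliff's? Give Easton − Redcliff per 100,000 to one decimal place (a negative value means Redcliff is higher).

Age-specific rates per 100,000 for Easton: 50.00, 165.64, 481.48, 1557.14.
For Redcliff: 77.81, 211.21, 877.09, 2196.70.
Standard total = 100,700; weights = 0.1738, 0.2552, 0.2761, 0.2949.
Easton: 0.1738×50.00 + 0.2552×165.64 + 0.2761×481.48 + 0.2949×1557.14 = 643.1418 per 100,000.
Redcliff: 0.1738×77.81 + 0.2552×211.21 + 0.2761×877.09 + 0.2949×2196.70 = 957.4493 per 100,000.
Difference = 643.1418 − 957.4493 = -314.3074.

-314.3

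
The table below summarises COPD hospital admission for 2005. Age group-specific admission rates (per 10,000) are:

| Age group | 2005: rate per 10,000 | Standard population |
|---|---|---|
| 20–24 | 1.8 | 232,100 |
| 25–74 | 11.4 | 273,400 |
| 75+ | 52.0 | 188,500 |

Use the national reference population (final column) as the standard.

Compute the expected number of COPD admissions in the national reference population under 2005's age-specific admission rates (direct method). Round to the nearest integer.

Expected COPD admissions = Σ (standard pop × age-specific rate ÷ 10,000)
= 232,100×1.8/10,000 + 273,400×11.4/10,000 + 188,500×52.0/10,000
= 41.78 + 311.68 + 980.20 = 1333.65.

1334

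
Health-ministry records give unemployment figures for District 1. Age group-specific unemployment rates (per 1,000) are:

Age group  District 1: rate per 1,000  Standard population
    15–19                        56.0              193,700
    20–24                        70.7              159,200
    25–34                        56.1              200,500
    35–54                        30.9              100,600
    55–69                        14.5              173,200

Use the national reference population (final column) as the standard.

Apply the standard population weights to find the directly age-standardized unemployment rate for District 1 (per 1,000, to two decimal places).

47.11

Standard total = 827,200; weights = 0.2342, 0.1925, 0.2424, 0.1216, 0.2094.
Standardized rate: 0.2342×56.0 + 0.1925×70.7 + 0.2424×56.1 + 0.1216×30.9 + 0.2094×14.5 = 47.1115 per 1,000.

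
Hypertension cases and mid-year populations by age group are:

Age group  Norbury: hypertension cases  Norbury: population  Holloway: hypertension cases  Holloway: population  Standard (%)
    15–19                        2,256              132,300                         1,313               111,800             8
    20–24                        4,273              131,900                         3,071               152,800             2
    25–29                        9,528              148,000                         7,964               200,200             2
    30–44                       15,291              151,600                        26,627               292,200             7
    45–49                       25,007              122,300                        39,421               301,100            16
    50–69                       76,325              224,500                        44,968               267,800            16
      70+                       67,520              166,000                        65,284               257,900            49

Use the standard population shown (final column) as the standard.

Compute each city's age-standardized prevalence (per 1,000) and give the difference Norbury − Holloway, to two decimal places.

116.41

Age-specific rates per 1,000 for Norbury: 17.052, 32.396, 64.378, 100.864, 204.473, 339.978, 406.747.
For Holloway: 11.744, 20.098, 39.780, 91.126, 130.923, 167.916, 253.137.
Standard weights: 0.08, 0.02, 0.02, 0.07, 0.16, 0.16, 0.49.
Norbury: 0.0800×17.052 + 0.0200×32.396 + 0.0200×64.378 + 0.0700×100.864 + 0.1600×204.473 + 0.1600×339.978 + 0.4900×406.747 = 296.7782 per 1,000.
Holloway: 0.0800×11.744 + 0.0200×20.098 + 0.0200×39.780 + 0.0700×91.126 + 0.1600×130.923 + 0.1600×167.916 + 0.4900×253.137 = 180.3673 per 1,000.
Difference = 296.7782 − 180.3673 = 116.4109.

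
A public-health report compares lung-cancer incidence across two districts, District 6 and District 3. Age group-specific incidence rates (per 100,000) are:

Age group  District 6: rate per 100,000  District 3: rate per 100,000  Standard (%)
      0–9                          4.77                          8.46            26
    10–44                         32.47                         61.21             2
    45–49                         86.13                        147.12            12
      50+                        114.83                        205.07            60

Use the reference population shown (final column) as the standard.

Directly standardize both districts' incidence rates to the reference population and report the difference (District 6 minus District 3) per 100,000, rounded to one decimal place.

Standard weights: 0.26, 0.02, 0.12, 0.60.
District 6: 0.2600×4.77 + 0.0200×32.47 + 0.1200×86.13 + 0.6000×114.83 = 81.1232 per 100,000.
District 3: 0.2600×8.46 + 0.0200×61.21 + 0.1200×147.12 + 0.6000×205.07 = 144.1202 per 100,000.
Difference = 81.1232 − 144.1202 = -62.9970.

-63.0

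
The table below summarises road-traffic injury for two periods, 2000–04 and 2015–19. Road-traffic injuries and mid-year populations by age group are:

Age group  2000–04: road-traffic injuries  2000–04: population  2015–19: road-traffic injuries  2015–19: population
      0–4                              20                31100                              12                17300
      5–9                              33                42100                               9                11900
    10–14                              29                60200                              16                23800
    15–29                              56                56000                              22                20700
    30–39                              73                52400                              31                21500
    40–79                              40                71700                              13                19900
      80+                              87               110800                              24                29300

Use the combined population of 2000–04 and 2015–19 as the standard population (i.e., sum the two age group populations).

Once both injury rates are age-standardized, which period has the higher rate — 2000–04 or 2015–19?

Age-specific rates per 100000 for 2000–04: 64.31, 78.38, 48.17, 100.00, 139.31, 55.79, 78.52.
For 2015–19: 69.36, 75.63, 67.23, 106.28, 144.19, 65.33, 81.91.
Combined standard total = 568700; weights = 0.0851, 0.0950, 0.1477, 0.1349, 0.1299, 0.1611, 0.2464.
2000–04: 0.0851×64.31 + 0.0950×78.38 + 0.1477×48.17 + 0.1349×100.00 + 0.1299×139.31 + 0.1611×55.79 + 0.2464×78.52 = 79.9505 per 100000.
2015–19: 0.0851×69.36 + 0.0950×75.63 + 0.1477×67.23 + 0.1349×106.28 + 0.1299×144.19 + 0.1611×65.33 + 0.2464×81.91 = 86.7857 per 100000.

2015–19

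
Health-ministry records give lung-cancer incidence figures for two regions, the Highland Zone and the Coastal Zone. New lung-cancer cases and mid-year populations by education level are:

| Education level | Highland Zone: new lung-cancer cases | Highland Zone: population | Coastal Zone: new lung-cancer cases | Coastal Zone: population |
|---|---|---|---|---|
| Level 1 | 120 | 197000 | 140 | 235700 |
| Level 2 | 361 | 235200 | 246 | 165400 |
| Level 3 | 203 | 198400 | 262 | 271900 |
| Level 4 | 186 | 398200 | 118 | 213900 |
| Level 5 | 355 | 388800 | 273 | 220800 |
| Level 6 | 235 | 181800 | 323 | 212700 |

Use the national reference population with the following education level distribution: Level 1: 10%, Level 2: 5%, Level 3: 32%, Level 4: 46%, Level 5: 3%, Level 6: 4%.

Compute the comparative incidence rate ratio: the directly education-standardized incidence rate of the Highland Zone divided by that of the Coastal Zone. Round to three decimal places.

0.956

Education-specific rates per 100000 for the Highland Zone: 60.91, 153.49, 102.32, 46.71, 91.31, 129.26.
For the Coastal Zone: 59.40, 148.73, 96.36, 55.17, 123.64, 151.86.
Standard weights: 0.10, 0.05, 0.32, 0.46, 0.03, 0.04.
The Highland Zone: 0.1000×60.91 + 0.0500×153.49 + 0.3200×102.32 + 0.4600×46.71 + 0.0300×91.31 + 0.0400×129.26 = 75.9040 per 100000.
The Coastal Zone: 0.1000×59.40 + 0.0500×148.73 + 0.3200×96.36 + 0.4600×55.17 + 0.0300×123.64 + 0.0400×151.86 = 79.3710 per 100000.
Ratio = 75.9040 ÷ 79.3710 = 0.95632.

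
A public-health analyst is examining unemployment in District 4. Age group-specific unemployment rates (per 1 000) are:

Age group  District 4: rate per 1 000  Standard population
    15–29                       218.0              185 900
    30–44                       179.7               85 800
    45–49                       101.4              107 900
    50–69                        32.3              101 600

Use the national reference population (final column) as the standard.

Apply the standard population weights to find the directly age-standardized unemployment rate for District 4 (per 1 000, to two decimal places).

145.82

Standard total = 481 200; weights = 0.3863, 0.1783, 0.2242, 0.2111.
Standardized rate: 0.3863×218.0 + 0.1783×179.7 + 0.2242×101.4 + 0.2111×32.3 = 145.8171 per 1 000.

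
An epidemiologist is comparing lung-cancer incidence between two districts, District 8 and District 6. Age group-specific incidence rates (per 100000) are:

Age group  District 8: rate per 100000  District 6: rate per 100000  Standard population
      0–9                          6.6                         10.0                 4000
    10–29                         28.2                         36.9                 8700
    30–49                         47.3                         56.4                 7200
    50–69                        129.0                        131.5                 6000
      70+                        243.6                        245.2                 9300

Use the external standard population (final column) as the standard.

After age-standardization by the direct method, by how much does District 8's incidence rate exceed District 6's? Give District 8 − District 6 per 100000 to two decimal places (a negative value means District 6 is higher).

-5.25

Standard total = 35200; weights = 0.1136, 0.2472, 0.2045, 0.1705, 0.2642.
District 8: 0.1136×6.6 + 0.2472×28.2 + 0.2045×47.3 + 0.1705×129.0 + 0.2642×243.6 = 103.7438 per 100000.
District 6: 0.1136×10.0 + 0.2472×36.9 + 0.2045×56.4 + 0.1705×131.5 + 0.2642×245.2 = 108.9906 per 100000.
Difference = 103.7438 − 108.9906 = -5.2469.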